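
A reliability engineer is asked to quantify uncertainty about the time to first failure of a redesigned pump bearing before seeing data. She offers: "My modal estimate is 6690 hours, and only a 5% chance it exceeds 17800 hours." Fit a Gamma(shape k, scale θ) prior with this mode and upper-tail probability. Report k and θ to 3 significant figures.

Gamma(k,θ) with k>1 has mode (k−1)θ, so θ = 6690/(k−1).
Need P(X < 17800) = 0.95 with θ tied to k this way. Start at k = 2, θ = 6690: P(X<17800) ≈ 0.744.
Too low — raise k to concentrate. Iterating converges to k ≈ 3.81.
Then θ = 6690/(3.81−1) ≈ 2380.

k ≈ 3.81, θ ≈ 2380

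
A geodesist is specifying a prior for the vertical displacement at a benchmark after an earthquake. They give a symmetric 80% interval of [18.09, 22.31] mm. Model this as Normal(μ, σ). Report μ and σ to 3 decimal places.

μ = 20.200, σ = 1.646

A symmetric 80% interval runs μ ± z·σ with z = 1.282.
Half-width = 2.11, so σ = 2.11/1.282 = 1.646.
μ is the interval midpoint, 20.200.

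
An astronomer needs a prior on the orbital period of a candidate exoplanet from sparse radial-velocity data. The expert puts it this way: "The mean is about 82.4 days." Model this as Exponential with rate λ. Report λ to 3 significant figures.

λ ≈ 0.0121

Exponential mean = 1/λ, so λ = 1/82.4 = 0.0121.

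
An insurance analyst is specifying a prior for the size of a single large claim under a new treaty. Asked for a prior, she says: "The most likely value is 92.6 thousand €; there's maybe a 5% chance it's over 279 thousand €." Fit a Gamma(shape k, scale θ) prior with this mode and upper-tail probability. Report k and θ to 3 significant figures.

Gamma(k,θ) with k>1 has mode (k−1)θ, so θ = 92.6/(k−1).
Need P(X < 279) = 0.95 with θ tied to k this way. Start at k = 2, θ = 92.6: P(X<279) ≈ 0.803.
Too low — raise k to concentrate. Iterating converges to k ≈ 3.18.
Then θ = 92.6/(3.18−1) ≈ 42.5.

k ≈ 3.18, θ ≈ 42.5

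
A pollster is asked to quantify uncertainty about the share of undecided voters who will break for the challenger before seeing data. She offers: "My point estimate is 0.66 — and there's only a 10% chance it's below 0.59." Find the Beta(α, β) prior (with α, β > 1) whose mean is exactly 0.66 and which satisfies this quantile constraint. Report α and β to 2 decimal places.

With mean 0.66 fixed, write α = 0.66s, β = 0.34s where s = α+β.
Need P(θ < 0.59) = 0.1 under Beta(0.66s, 0.34s). Normal approximation: (q−m)/√(m(1−m)/s) ≈ z_{0.1} = -1.28, so s ≈ 0.66·0.34·(-1.28)²/(0.59−0.66)² = 75.2.
At s = 75.2: P(θ<0.59) ≈ 0.102. Adjusting to match 0.1 gives s ≈ 76.74.
So α = 0.66·76.74 ≈ 50.65, β = 0.34·76.74 ≈ 26.09.

α ≈ 50.65, β ≈ 26.09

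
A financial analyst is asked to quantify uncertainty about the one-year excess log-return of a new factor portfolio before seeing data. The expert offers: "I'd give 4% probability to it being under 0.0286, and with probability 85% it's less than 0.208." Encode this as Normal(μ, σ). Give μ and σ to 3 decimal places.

For Normal(μ,σ), the p-quantile is μ + z_p·σ. Here z_{0.04} = -1.751, z_{0.85} = 1.036.
So 0.0286 = μ − 1.751σ and 0.208 = μ + 1.036σ.
Subtracting: σ = (0.208 − 0.0286)/(1.036 − (-1.751)) = 0.064.
Then μ = 0.0286 − (-1.751)·0.064 = 0.141.

μ = 0.141, σ = 0.064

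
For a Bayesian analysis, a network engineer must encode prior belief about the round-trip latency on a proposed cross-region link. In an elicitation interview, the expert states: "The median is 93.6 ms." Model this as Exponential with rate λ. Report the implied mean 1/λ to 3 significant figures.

Exponential median = ln 2 / λ, so λ = ln 2 / 93.6 = 0.00741.
Mean = 1/λ = 135 ms.

mean ≈ 135 ms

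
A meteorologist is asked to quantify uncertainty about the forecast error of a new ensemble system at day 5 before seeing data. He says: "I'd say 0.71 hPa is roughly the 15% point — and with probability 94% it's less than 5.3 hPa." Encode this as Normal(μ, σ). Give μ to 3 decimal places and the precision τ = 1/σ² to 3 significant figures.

μ = 2.546, τ = 0.319

For Normal(μ,σ), the p-quantile is μ + z_p·σ. Here z_{0.15} = -1.036, z_{0.94} = 1.555.
So 0.71 = μ − 1.036σ and 5.3 = μ + 1.555σ.
Subtracting: σ = (5.3 − 0.71)/(1.555 − (-1.036)) = 1.771.
Then μ = 0.71 − (-1.036)·1.771 = 2.546.
Precision τ = 1/σ² = 1/1.771² = 0.319.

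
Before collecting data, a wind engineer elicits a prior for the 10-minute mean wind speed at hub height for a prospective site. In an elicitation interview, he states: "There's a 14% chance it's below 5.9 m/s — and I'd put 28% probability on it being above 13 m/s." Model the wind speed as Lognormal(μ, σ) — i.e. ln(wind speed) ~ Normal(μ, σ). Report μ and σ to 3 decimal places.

μ ≈ 2.288, σ ≈ 0.475

If T ~ Lognormal(μ,σ) then ln T ~ Normal(μ,σ), so the p-quantile of ln T is μ + z_p·σ.
ln(5.9) = 1.775 and ln(13) = 2.565; z_{0.14} = -1.08, z_{0.72} = 0.5828.
σ = (2.565 − 1.775)/(0.5828 − (-1.08)) = 0.475.
μ = 1.775 − (-1.08)·0.475 = 2.288.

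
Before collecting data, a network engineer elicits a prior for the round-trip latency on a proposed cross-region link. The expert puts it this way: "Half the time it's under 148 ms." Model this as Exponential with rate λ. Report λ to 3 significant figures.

Exponential median = ln 2 / λ, so λ = ln 2 / 148.0 = 0.00468.

λ ≈ 0.00468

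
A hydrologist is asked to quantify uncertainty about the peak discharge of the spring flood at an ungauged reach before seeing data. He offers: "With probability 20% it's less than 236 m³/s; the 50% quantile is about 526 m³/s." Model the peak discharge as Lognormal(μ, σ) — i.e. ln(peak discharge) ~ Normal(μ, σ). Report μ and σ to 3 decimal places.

If T ~ Lognormal(μ,σ) then ln T ~ Normal(μ,σ), so the p-quantile of ln T is μ + z_p·σ.
ln(236) = 5.464 and ln(526) = 6.265; z_{0.2} = -0.8416, z_{0.5} = 0.
σ = (6.265 − 5.464)/(0 − (-0.8416)) = 0.952.
μ = 5.464 − (-0.8416)·0.952 = 6.265.

μ ≈ 6.265, σ ≈ 0.952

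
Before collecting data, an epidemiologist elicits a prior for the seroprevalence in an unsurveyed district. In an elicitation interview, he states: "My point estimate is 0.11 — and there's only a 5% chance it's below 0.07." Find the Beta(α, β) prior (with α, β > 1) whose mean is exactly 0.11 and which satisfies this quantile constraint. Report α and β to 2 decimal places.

With mean 0.11 fixed, write α = 0.11s, β = 0.89s where s = α+β.
Need P(θ < 0.07) = 0.05 under Beta(0.11s, 0.89s). Normal approximation: (q−m)/√(m(1−m)/s) ≈ z_{0.05} = -1.64, so s ≈ 0.11·0.89·(-1.64)²/(0.07−0.11)² = 165.5.
At s = 165.5: P(θ<0.07) ≈ 0.036. Adjusting to match 0.05 gives s ≈ 139.72.
So α = 0.11·139.72 ≈ 15.37, β = 0.89·139.72 ≈ 124.35.

α ≈ 15.37, β ≈ 124.35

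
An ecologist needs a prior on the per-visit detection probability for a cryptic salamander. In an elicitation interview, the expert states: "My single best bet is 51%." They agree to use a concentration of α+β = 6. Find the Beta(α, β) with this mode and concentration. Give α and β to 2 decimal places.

α = 3.04, β = 2.96

For α,β > 1 the Beta mode is (α−1)/(α+β−2). With α+β = 6, the mode is (α−1)/4.
Set (α−1)/4 = 0.51 → α = 1 + 0.51·4 = 3.04.
β = 6 − α = 2.96.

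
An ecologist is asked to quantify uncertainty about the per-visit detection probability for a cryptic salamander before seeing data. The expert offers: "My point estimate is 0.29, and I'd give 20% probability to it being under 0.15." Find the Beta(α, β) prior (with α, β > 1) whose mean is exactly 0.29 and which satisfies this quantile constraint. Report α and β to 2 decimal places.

With mean 0.29 fixed, write α = 0.29s, β = 0.71s where s = α+β.
Need P(θ < 0.15) = 0.2 under Beta(0.29s, 0.71s). Normal approximation: (q−m)/√(m(1−m)/s) ≈ z_{0.2} = -0.842, so s ≈ 0.29·0.71·(-0.842)²/(0.15−0.29)² = 7.4.
At s = 7.4: P(θ<0.15) ≈ 0.205. Adjusting to match 0.2 gives s ≈ 7.69.
So α = 0.29·7.69 ≈ 2.23, β = 0.71·7.69 ≈ 5.46.

α ≈ 2.23, β ≈ 5.46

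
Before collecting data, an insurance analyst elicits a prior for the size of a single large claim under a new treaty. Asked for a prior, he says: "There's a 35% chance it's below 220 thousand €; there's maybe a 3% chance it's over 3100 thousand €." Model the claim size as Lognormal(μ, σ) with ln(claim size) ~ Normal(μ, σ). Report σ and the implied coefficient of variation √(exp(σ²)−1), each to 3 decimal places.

If T ~ Lognormal(μ,σ) then ln T ~ Normal(μ,σ), so the p-quantile of ln T is μ + z_p·σ.
ln(220) = 5.394 and ln(3100) = 8.039; z_{0.35} = -0.3853, z_{0.97} = 1.881.
σ = (8.039 − 5.394)/(1.881 − (-0.3853)) = 1.167.
μ = 5.394 − (-0.3853)·1.167 = 5.843.
CV = √(exp(σ²)−1) = √(exp(1.3629)−1) = 1.705.

σ ≈ 1.167, CV ≈ 1.705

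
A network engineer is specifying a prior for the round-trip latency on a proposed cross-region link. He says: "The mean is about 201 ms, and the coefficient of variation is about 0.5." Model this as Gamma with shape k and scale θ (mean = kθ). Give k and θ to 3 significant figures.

For Gamma(k, scale θ): mean = kθ, variance = kθ², so CV = 1/√k.
CV = 0.5, hence k = 1/CV² = 4.
Then θ = mean/k = 201/4 = 50.2.

k ≈ 4, θ ≈ 50.2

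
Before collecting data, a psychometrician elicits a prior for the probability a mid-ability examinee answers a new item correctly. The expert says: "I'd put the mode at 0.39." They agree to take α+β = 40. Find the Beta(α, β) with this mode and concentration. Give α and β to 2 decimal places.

α = 15.82, β = 24.18

For α,β > 1 the Beta mode is (α−1)/(α+β−2). With α+β = 40, the mode is (α−1)/38.
Set (α−1)/38 = 0.39 → α = 1 + 0.39·38 = 15.82.
β = 40 − α = 24.18.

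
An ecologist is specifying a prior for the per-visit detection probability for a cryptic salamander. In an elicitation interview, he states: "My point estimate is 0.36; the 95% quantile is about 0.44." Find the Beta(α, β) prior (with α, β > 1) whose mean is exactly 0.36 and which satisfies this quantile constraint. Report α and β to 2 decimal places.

With mean 0.36 fixed, write α = 0.36s, β = 0.64s where s = α+β.
Need P(θ < 0.44) = 0.95 under Beta(0.36s, 0.64s). Normal approximation: (q−m)/√(m(1−m)/s) ≈ z_{0.95} = 1.64, so s ≈ 0.36·0.64·(1.64)²/(0.44−0.36)² = 97.4.
At s = 97.4: P(θ<0.44) ≈ 0.947. Adjusting to match 0.95 gives s ≈ 100.45.
So α = 0.36·100.45 ≈ 36.16, β = 0.64·100.45 ≈ 64.29.

α ≈ 36.16, β ≈ 64.29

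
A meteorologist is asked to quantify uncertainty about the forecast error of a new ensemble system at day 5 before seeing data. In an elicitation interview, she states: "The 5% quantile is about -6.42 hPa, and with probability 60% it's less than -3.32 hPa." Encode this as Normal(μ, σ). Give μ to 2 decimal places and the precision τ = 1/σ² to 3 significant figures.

For Normal(μ,σ), the p-quantile is μ + z_p·σ. Here z_{0.05} = -1.645, z_{0.6} = 0.2533.
So -6.42 = μ − 1.645σ and -3.32 = μ + 0.2533σ.
Subtracting: σ = (-3.32 − -6.42)/(0.2533 − (-1.645)) = 1.63.
Then μ = -6.42 − (-1.645)·1.63 = -3.73.
Precision τ = 1/σ² = 1/1.633² = 0.375.

μ = -3.73, τ = 0.375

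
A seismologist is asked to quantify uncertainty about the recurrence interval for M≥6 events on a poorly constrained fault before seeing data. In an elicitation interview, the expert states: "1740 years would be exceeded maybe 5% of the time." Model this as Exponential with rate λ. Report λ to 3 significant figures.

λ ≈ 0.00172

P(T > 1740.0) = e^(−λ·1740.0) = 0.05, so λ = −ln(0.05)/1740.0 = 0.00172.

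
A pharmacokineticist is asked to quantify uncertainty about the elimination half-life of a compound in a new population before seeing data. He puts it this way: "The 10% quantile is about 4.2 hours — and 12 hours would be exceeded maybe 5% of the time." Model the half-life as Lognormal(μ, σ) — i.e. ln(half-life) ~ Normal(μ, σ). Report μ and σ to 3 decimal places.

If T ~ Lognormal(μ,σ) then ln T ~ Normal(μ,σ), so the p-quantile of ln T is μ + z_p·σ.
ln(4.2) = 1.435 and ln(12) = 2.485; z_{0.1} = -1.282, z_{0.95} = 1.645.
σ = (2.485 − 1.435)/(1.645 − (-1.282)) = 0.359.
μ = 1.435 − (-1.282)·0.359 = 1.895.

μ ≈ 1.895, σ ≈ 0.359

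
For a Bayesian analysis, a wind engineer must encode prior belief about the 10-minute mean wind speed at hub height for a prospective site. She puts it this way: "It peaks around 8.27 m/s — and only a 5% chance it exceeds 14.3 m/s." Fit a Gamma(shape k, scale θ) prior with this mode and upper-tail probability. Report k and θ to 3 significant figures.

k ≈ 10.3, θ ≈ 0.889

Gamma(k,θ) with k>1 has mode (k−1)θ, so θ = 8.27/(k−1).
Need P(X < 14.3) = 0.95 with θ tied to k this way. Start at k = 2, θ = 8.27: P(X<14.3) ≈ 0.516.
Too low — raise k to concentrate. Iterating converges to k ≈ 10.3.
Then θ = 8.27/(10.3−1) ≈ 0.889.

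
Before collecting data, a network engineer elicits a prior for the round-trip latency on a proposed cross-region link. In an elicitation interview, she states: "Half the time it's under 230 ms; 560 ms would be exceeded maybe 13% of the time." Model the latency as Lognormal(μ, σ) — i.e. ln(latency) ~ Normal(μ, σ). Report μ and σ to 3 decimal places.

If T ~ Lognormal(μ,σ) then ln T ~ Normal(μ,σ), so the p-quantile of ln T is μ + z_p·σ.
ln(230) = 5.438 and ln(560) = 6.328; z_{0.5} = 0, z_{0.87} = 1.126.
σ = (6.328 − 5.438)/(1.126 − (0)) = 0.790.
μ = 5.438 − (0)·0.790 = 5.438.

μ ≈ 5.438, σ ≈ 0.790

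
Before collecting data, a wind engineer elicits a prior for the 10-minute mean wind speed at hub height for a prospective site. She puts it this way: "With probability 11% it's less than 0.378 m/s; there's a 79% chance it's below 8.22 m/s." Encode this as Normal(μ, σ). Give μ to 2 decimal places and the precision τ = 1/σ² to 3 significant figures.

μ = 5.11, τ = 0.0672

The p-quantile of Normal(μ,σ) is μ + z_p·σ, with z_{0.11} = -1.227 and z_{0.79} = 0.8064.
Eliminate σ: μ = (z₂·x₁ − z₁·x₂)/(z₂ − z₁) = (0.8064·0.378 − (-1.227)·8.22)/2.033 = 5.11.
Then σ = (x₂ − x₁)/(z₂ − z₁) = (8.22 − 0.378)/2.033 = 3.86.
Precision τ = 1/σ² = 1/3.857² = 0.0672.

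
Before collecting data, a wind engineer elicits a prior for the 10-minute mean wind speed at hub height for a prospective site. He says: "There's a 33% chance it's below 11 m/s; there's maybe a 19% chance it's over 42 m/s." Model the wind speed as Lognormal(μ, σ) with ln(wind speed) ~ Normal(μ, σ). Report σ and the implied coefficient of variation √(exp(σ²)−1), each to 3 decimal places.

If T ~ Lognormal(μ,σ) then ln T ~ Normal(μ,σ), so the p-quantile of ln T is μ + z_p·σ.
ln(11) = 2.398 and ln(42) = 3.738; z_{0.33} = -0.4399, z_{0.81} = 0.8779.
σ = (3.738 − 2.398)/(0.8779 − (-0.4399)) = 1.017.
μ = 2.398 − (-0.4399)·1.017 = 2.845.
CV = √(exp(σ²)−1) = √(exp(1.0336)−1) = 1.346.

σ ≈ 1.017, CV ≈ 1.346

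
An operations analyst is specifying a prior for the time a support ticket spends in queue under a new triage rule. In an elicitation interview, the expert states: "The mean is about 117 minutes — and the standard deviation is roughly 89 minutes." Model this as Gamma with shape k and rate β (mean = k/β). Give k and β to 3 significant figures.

For Gamma(k, rate β): mean = k/β, variance = k/β², so CV = 1/√k.
CV = SD/mean = 89/117 = 0.7607, hence k = 1/CV² = 1.73.
Then β = k/mean = 1.73/117 = 0.0148.

k ≈ 1.73, β ≈ 0.0148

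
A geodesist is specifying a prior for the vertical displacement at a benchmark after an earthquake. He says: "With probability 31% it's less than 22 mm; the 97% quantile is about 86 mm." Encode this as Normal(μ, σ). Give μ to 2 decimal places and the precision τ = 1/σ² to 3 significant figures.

For Normal(μ,σ), the p-quantile is μ + z_p·σ. Here z_{0.31} = -0.4959, z_{0.97} = 1.881.
So 22 = μ − 0.4959σ and 86 = μ + 1.881σ.
Subtracting: σ = (86 − 22)/(1.881 − (-0.4959)) = 26.93.
Then μ = 22 − (-0.4959)·26.93 = 35.35.
Precision τ = 1/σ² = 1/26.93² = 0.00138.

μ = 35.35, τ = 0.00138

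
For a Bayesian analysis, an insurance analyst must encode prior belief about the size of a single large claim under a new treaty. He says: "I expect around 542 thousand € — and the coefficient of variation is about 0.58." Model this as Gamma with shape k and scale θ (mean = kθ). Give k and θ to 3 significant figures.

k ≈ 2.97, θ ≈ 182

For Gamma(k, scale θ): mean = kθ, variance = kθ², so CV = 1/√k.
CV = 0.58, hence k = 1/CV² = 2.97.
Then θ = mean/k = 542/2.97 = 182.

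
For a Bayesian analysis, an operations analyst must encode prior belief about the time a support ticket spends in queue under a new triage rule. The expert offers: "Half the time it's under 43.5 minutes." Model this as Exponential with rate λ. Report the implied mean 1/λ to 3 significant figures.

mean ≈ 62.8 minutes

Exponential median = ln 2 / λ, so λ = ln 2 / 43.5 = 0.0159.
Mean = 1/λ = 62.8 minutes.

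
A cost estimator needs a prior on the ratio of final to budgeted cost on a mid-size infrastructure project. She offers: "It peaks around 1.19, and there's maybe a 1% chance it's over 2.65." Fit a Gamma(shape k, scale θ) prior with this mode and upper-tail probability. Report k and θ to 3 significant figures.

Gamma(k,θ) with k>1 has mode (k−1)θ, so θ = 1.19/(k−1).
Need P(X < 2.65) = 0.99 with θ tied to k this way. Start at k = 2, θ = 1.19: P(X<2.65) ≈ 0.652.
Too low — raise k to concentrate. Iterating converges to k ≈ 8.5.
Then θ = 1.19/(8.5−1) ≈ 0.159.

k ≈ 8.5, θ ≈ 0.159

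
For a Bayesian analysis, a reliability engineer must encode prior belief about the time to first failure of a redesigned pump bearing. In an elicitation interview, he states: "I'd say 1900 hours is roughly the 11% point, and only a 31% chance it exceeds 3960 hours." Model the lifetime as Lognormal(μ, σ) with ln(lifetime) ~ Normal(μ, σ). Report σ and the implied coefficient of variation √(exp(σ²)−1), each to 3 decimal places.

σ ≈ 0.426, CV ≈ 0.447

If T ~ Lognormal(μ,σ) then ln T ~ Normal(μ,σ), so the p-quantile of ln T is μ + z_p·σ.
ln(1900) = 7.55 and ln(3960) = 8.284; z_{0.11} = -1.227, z_{0.69} = 0.4959.
σ = (8.284 − 7.55)/(0.4959 − (-1.227)) = 0.426.
μ = 7.55 − (-1.227)·0.426 = 8.073.
CV = √(exp(σ²)−1) = √(exp(0.1818)−1) = 0.447.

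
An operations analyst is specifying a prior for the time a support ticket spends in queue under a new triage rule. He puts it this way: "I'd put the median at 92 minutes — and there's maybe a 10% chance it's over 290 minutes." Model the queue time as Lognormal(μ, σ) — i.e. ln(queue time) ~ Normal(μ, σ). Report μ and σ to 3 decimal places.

If T ~ Lognormal(μ,σ) then ln T ~ Normal(μ,σ), so the p-quantile of ln T is μ + z_p·σ.
ln(92) = 4.522 and ln(290) = 5.67; z_{0.5} = 0, z_{0.9} = 1.282.
σ = (5.67 − 4.522)/(1.282 − (0)) = 0.896.
μ = 4.522 − (0)·0.896 = 4.522.

μ ≈ 4.522, σ ≈ 0.896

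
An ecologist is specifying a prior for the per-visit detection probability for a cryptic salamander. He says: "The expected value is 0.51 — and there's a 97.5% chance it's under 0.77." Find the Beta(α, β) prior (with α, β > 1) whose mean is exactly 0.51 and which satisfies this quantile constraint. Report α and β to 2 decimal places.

With mean 0.51 fixed, write α = 0.51s, β = 0.49s where s = α+β.
Need P(θ < 0.77) = 0.975 under Beta(0.51s, 0.49s). Normal approximation: (q−m)/√(m(1−m)/s) ≈ z_{0.975} = 1.96, so s ≈ 0.51·0.49·(1.96)²/(0.77−0.51)² = 14.2.
At s = 14.2: P(θ<0.77) ≈ 0.982. Adjusting to match 0.975 gives s ≈ 12.49.
So α = 0.51·12.49 ≈ 6.37, β = 0.49·12.49 ≈ 6.12.

α ≈ 6.37, β ≈ 6.12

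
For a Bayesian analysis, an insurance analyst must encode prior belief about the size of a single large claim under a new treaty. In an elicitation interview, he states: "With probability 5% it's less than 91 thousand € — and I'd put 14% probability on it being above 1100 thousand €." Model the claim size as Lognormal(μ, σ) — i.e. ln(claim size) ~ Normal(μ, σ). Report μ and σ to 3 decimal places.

μ ≈ 6.015, σ ≈ 0.915

If T ~ Lognormal(μ,σ) then ln T ~ Normal(μ,σ), so the p-quantile of ln T is μ + z_p·σ.
ln(91) = 4.511 and ln(1100) = 7.003; z_{0.05} = -1.645, z_{0.86} = 1.08.
σ = (7.003 − 4.511)/(1.08 − (-1.645)) = 0.915.
μ = 4.511 − (-1.645)·0.915 = 6.015.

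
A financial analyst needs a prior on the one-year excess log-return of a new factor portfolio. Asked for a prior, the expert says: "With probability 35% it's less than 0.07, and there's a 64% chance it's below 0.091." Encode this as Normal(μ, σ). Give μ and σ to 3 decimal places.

The p-quantile of Normal(μ,σ) is μ + z_p·σ, with z_{0.35} = -0.3853 and z_{0.64} = 0.3585.
Eliminate σ: μ = (z₂·x₁ − z₁·x₂)/(z₂ − z₁) = (0.3585·0.07 − (-0.3853)·0.091)/0.7438 = 0.081.
Then σ = (x₂ − x₁)/(z₂ − z₁) = (0.091 − 0.07)/0.7438 = 0.028.

μ = 0.081, σ = 0.028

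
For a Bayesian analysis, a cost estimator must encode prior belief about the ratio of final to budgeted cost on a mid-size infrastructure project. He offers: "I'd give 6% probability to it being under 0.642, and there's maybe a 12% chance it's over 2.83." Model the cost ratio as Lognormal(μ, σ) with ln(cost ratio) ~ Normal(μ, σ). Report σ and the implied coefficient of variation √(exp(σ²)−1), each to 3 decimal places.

σ ≈ 0.543, CV ≈ 0.586

If T ~ Lognormal(μ,σ) then ln T ~ Normal(μ,σ), so the p-quantile of ln T is μ + z_p·σ.
ln(0.642) = -0.4432 and ln(2.83) = 1.04; z_{0.06} = -1.555, z_{0.88} = 1.175.
σ = (1.04 − -0.4432)/(1.175 − (-1.555)) = 0.543.
μ = -0.4432 − (-1.555)·0.543 = 0.402.
CV = √(exp(σ²)−1) = √(exp(0.2953)−1) = 0.586.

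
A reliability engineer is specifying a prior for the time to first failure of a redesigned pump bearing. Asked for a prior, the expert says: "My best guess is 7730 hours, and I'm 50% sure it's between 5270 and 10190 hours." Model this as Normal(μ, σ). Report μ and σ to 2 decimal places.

A symmetric 50% interval runs μ ± z·σ with z = 0.6745.
Half-width = 2460, so σ = 2460/0.6745 = 3647.20.
μ is the stated best guess, 7730.00.

μ = 7730.00, σ = 3647.20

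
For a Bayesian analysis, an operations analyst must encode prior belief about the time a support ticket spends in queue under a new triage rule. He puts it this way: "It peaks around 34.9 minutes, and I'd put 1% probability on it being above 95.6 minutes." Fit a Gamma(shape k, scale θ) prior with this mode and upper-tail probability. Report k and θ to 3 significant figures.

Gamma(k,θ) with k>1 has mode (k−1)θ, so θ = 34.9/(k−1).
Need P(X < 95.6) = 0.99 with θ tied to k this way. Start at k = 2, θ = 34.9: P(X<95.6) ≈ 0.758.
Too low — raise k to concentrate. Iterating converges to k ≈ 5.53.
Then θ = 34.9/(5.53−1) ≈ 7.71.

k ≈ 5.53, θ ≈ 7.71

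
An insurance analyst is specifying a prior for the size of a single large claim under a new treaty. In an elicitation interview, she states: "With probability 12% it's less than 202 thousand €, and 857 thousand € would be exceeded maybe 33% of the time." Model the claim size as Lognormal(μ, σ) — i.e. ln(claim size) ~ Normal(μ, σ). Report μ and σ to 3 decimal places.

If T ~ Lognormal(μ,σ) then ln T ~ Normal(μ,σ), so the p-quantile of ln T is μ + z_p·σ.
ln(202) = 5.308 and ln(857) = 6.753; z_{0.12} = -1.175, z_{0.67} = 0.4399.
σ = (6.753 − 5.308)/(0.4399 − (-1.175)) = 0.895.
μ = 5.308 − (-1.175)·0.895 = 6.360.

μ ≈ 6.360, σ ≈ 0.895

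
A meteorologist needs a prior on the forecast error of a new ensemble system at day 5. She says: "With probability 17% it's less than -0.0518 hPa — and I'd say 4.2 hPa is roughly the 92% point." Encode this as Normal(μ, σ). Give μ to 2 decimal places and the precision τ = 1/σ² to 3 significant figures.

μ = 1.67, τ = 0.308

The p-quantile of Normal(μ,σ) is μ + z_p·σ, with z_{0.17} = -0.9542 and z_{0.92} = 1.405.
Eliminate σ: μ = (z₂·x₁ − z₁·x₂)/(z₂ − z₁) = (1.405·-0.0518 − (-0.9542)·4.2)/2.359 = 1.67.
Then σ = (x₂ − x₁)/(z₂ − z₁) = (4.2 − -0.0518)/2.359 = 1.80.
Precision τ = 1/σ² = 1/1.802² = 0.308.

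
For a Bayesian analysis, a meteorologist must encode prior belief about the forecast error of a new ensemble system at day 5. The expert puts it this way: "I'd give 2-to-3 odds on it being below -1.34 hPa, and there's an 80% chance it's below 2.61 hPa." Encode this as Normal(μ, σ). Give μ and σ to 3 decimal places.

For Normal(μ,σ), the p-quantile is μ + z_p·σ. Here z_{0.4} = -0.2533, z_{0.8} = 0.8416.
So -1.34 = μ − 0.2533σ and 2.61 = μ + 0.8416σ.
Subtracting: σ = (2.61 − -1.34)/(0.8416 − (-0.2533)) = 3.607.
Then μ = -1.34 − (-0.2533)·3.607 = -0.426.

μ = -0.426, σ = 3.607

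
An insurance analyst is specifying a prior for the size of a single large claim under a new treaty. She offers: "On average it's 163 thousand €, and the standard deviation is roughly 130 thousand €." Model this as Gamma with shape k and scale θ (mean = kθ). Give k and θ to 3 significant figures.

k ≈ 1.57, θ ≈ 104

For Gamma(k, scale θ): mean = kθ, variance = kθ², so CV = 1/√k.
CV = SD/mean = 130/163 = 0.7975, hence k = 1/CV² = 1.57.
Then θ = mean/k = 163/1.57 = 104.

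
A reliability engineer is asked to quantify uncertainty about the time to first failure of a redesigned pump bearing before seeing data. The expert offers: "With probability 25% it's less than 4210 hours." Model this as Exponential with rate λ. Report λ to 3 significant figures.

λ ≈ 6.83e-05

P(T < 4210.0) = 1 − e^(−λ·4210.0) = 0.25, so λ = −ln(1−0.25)/4210.0 = −ln(0.75)/4210.0 = 6.83e-05.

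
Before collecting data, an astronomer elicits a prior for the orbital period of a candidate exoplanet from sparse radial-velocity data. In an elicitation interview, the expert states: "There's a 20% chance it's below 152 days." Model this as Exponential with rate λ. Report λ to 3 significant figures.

P(T < 152.0) = 1 − e^(−λ·152.0) = 0.2, so λ = −ln(1−0.2)/152.0 = −ln(0.8)/152.0 = 0.00147.

λ ≈ 0.00147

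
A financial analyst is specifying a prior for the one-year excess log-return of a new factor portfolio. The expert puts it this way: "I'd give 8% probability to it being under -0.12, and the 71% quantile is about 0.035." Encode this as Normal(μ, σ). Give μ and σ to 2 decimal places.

μ = -0.01, σ = 0.08

For Normal(μ,σ), the p-quantile is μ + z_p·σ. Here z_{0.08} = -1.405, z_{0.71} = 0.5534.
So -0.12 = μ − 1.405σ and 0.035 = μ + 0.5534σ.
Subtracting: σ = (0.035 − -0.12)/(0.5534 − (-1.405)) = 0.08.
Then μ = -0.12 − (-1.405)·0.08 = -0.01.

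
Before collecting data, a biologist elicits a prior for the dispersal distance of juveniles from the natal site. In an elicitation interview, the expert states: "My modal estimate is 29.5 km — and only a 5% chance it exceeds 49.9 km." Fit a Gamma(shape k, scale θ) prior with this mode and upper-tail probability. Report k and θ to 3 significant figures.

k ≈ 11.1, θ ≈ 2.92

Gamma(k,θ) with k>1 has mode (k−1)θ, so θ = 29.5/(k−1).
Need P(X < 49.9) = 0.95 with θ tied to k this way. Start at k = 2, θ = 29.5: P(X<49.9) ≈ 0.504.
Too low — raise k to concentrate. Iterating converges to k ≈ 11.1.
Then θ = 29.5/(11.1−1) ≈ 2.92.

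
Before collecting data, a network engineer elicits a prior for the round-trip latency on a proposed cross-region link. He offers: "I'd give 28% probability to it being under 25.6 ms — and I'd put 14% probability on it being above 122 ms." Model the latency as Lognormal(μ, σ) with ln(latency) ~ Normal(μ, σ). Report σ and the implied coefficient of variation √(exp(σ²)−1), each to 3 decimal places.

If T ~ Lognormal(μ,σ) then ln T ~ Normal(μ,σ), so the p-quantile of ln T is μ + z_p·σ.
ln(25.6) = 3.243 and ln(122) = 4.804; z_{0.28} = -0.5828, z_{0.86} = 1.08.
σ = (4.804 − 3.243)/(1.08 − (-0.5828)) = 0.939.
μ = 3.243 − (-0.5828)·0.939 = 3.790.
CV = √(exp(σ²)−1) = √(exp(0.8814)−1) = 1.189.

σ ≈ 0.939, CV ≈ 1.189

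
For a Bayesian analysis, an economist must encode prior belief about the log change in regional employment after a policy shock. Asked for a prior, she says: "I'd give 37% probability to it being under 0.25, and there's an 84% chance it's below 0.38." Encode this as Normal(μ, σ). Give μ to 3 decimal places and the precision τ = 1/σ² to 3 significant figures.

μ = 0.283, τ = 104

For Normal(μ,σ), the p-quantile is μ + z_p·σ. Here z_{0.37} = -0.3319, z_{0.84} = 0.9945.
So 0.25 = μ − 0.3319σ and 0.38 = μ + 0.9945σ.
Subtracting: σ = (0.38 − 0.25)/(0.9945 − (-0.3319)) = 0.098.
Then μ = 0.25 − (-0.3319)·0.098 = 0.283.
Precision τ = 1/σ² = 1/0.09802² = 104.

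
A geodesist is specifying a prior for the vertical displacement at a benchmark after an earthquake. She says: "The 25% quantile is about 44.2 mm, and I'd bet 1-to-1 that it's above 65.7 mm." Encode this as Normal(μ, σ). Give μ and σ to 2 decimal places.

μ = 65.70, σ = 31.88

The p-quantile of Normal(μ,σ) is μ + z_p·σ, with z_{0.25} = -0.6745 and z_{0.5} = 0.
Eliminate σ: μ = (z₂·x₁ − z₁·x₂)/(z₂ − z₁) = (0·44.2 − (-0.6745)·65.7)/0.6745 = 65.70.
Then σ = (x₂ − x₁)/(z₂ − z₁) = (65.7 − 44.2)/0.6745 = 31.88.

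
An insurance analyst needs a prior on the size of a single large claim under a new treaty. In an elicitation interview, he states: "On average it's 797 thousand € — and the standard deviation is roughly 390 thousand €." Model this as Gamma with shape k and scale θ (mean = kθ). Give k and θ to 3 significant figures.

k ≈ 4.18, θ ≈ 191

For Gamma(k, scale θ): mean = kθ, variance = kθ², so CV = 1/√k.
CV = SD/mean = 390/797 = 0.4893, hence k = 1/CV² = 4.18.
Then θ = mean/k = 797/4.18 = 191.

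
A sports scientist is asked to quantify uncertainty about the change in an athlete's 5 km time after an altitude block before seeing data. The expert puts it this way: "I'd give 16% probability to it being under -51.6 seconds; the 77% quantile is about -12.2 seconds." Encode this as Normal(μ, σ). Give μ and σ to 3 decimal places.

The p-quantile of Normal(μ,σ) is μ + z_p·σ, with z_{0.16} = -0.9945 and z_{0.77} = 0.7388.
Eliminate σ: μ = (z₂·x₁ − z₁·x₂)/(z₂ − z₁) = (0.7388·-51.6 − (-0.9945)·-12.2)/1.733 = -28.995.
Then σ = (x₂ − x₁)/(z₂ − z₁) = (-12.2 − -51.6)/1.733 = 22.731.

μ = -28.995, σ = 22.731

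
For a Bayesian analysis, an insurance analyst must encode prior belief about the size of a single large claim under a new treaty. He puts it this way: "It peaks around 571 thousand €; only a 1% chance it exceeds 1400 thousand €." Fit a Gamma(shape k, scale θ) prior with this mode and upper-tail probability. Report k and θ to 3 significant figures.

k ≈ 6.86, θ ≈ 97.4

Gamma(k,θ) with k>1 has mode (k−1)θ, so θ = 571/(k−1).
Need P(X < 1400) = 0.99 with θ tied to k this way. Start at k = 2, θ = 571: P(X<1400) ≈ 0.703.
Too low — raise k to concentrate. Iterating converges to k ≈ 6.86.
Then θ = 571/(6.86−1) ≈ 97.4.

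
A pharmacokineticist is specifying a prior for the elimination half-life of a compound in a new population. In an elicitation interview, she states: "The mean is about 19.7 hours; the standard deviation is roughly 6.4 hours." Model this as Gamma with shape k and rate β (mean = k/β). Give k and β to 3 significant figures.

k ≈ 9.47, β ≈ 0.481

For Gamma(k, rate β): mean = k/β, variance = k/β², so CV = 1/√k.
CV = SD/mean = 6.4/19.7 = 0.3249, hence k = 1/CV² = 9.47.
Then β = k/mean = 9.47/19.7 = 0.481.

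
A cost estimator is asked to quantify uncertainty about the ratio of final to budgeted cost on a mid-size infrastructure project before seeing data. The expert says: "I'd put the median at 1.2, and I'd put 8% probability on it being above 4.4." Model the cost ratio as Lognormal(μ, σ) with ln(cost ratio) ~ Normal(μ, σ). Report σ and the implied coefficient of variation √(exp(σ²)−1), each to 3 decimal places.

If T ~ Lognormal(μ,σ) then ln T ~ Normal(μ,σ), so the p-quantile of ln T is μ + z_p·σ.
ln(1.2) = 0.1823 and ln(4.4) = 1.482; z_{0.5} = 0, z_{0.92} = 1.405.
σ = (1.482 − 0.1823)/(1.405 − (0)) = 0.925.
μ = 0.1823 − (0)·0.925 = 0.182.
CV = √(exp(σ²)−1) = √(exp(0.8551)−1) = 1.163.

σ ≈ 0.925, CV ≈ 1.163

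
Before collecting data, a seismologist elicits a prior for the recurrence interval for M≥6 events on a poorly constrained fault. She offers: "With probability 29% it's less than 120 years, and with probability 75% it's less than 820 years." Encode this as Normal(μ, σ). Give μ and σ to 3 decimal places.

For Normal(μ,σ), the p-quantile is μ + z_p·σ. Here z_{0.29} = -0.5534, z_{0.75} = 0.6745.
So 120 = μ − 0.5534σ and 820 = μ + 0.6745σ.
Subtracting: σ = (820 − 120)/(0.6745 − (-0.5534)) = 570.091.
Then μ = 120 − (-0.5534)·570.091 = 435.480.

μ = 435.480, σ = 570.091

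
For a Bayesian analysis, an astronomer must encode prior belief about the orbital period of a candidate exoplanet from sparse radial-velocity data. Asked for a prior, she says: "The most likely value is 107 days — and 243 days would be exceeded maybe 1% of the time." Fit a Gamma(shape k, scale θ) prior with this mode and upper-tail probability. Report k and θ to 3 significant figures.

Gamma(k,θ) with k>1 has mode (k−1)θ, so θ = 107/(k−1).
Need P(X < 243) = 0.99 with θ tied to k this way. Start at k = 2, θ = 107: P(X<243) ≈ 0.662.
Too low — raise k to concentrate. Iterating converges to k ≈ 8.12.
Then θ = 107/(8.12−1) ≈ 15.

k ≈ 8.12, θ ≈ 15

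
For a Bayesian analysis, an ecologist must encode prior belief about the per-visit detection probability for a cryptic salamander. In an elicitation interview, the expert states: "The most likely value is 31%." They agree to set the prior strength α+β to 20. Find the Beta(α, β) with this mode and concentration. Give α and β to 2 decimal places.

α = 6.58, β = 13.42

For α,β > 1 the Beta mode is (α−1)/(α+β−2). With α+β = 20, the mode is (α−1)/18.
Set (α−1)/18 = 0.31 → α = 1 + 0.31·18 = 6.58.
β = 20 − α = 13.42.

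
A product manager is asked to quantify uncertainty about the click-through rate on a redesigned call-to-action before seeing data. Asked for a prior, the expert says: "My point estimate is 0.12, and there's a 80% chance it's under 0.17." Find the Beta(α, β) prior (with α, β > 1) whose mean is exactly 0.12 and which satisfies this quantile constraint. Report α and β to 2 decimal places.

With mean 0.12 fixed, write α = 0.12s, β = 0.88s where s = α+β.
Need P(θ < 0.17) = 0.8 under Beta(0.12s, 0.88s). Normal approximation: (q−m)/√(m(1−m)/s) ≈ z_{0.8} = 0.842, so s ≈ 0.12·0.88·(0.842)²/(0.17−0.12)² = 29.9.
At s = 29.9: P(θ<0.17) ≈ 0.815. Adjusting to match 0.8 gives s ≈ 24.96.
So α = 0.12·24.96 ≈ 3.00, β = 0.88·24.96 ≈ 21.97.

α ≈ 3.00, β ≈ 21.97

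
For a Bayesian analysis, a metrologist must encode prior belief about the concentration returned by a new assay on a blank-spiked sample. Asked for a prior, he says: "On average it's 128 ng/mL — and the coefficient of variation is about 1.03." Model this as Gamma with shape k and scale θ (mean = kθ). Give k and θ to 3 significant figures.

k ≈ 0.943, θ ≈ 136

For Gamma(k, scale θ): mean = kθ, variance = kθ², so CV = 1/√k.
CV = 1.03, hence k = 1/CV² = 0.943.
Then θ = mean/k = 128/0.943 = 136.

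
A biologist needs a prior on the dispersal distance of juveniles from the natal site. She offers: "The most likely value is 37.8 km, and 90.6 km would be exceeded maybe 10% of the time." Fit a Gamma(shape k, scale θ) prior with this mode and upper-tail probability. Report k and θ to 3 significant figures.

Gamma(k,θ) with k>1 has mode (k−1)θ, so θ = 37.8/(k−1).
Need P(X < 90.6) = 0.9 with θ tied to k this way. Start at k = 2, θ = 37.8: P(X<90.6) ≈ 0.691.
Too low — raise k to concentrate. Iterating converges to k ≈ 3.52.
Then θ = 37.8/(3.52−1) ≈ 15.

k ≈ 3.52, θ ≈ 15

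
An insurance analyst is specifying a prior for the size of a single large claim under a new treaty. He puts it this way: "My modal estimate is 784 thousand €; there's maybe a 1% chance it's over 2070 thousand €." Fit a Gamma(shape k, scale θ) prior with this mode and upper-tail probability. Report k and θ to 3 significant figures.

Gamma(k,θ) with k>1 has mode (k−1)θ, so θ = 784/(k−1).
Need P(X < 2070) = 0.99 with θ tied to k this way. Start at k = 2, θ = 784: P(X<2070) ≈ 0.740.
Too low — raise k to concentrate. Iterating converges to k ≈ 5.92.
Then θ = 784/(5.92−1) ≈ 159.

k ≈ 5.92, θ ≈ 159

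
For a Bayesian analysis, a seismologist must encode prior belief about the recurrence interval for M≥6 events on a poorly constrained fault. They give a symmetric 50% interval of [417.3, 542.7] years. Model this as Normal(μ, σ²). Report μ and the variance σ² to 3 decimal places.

μ = 480.000, σ² = 8641.405

A symmetric 50% interval runs μ ± z·σ with z = 0.6745.
Half-width = 62.7, so σ = 62.7/0.6745 = 92.9592 and σ² = 8641.405.
μ is the interval midpoint, 480.000.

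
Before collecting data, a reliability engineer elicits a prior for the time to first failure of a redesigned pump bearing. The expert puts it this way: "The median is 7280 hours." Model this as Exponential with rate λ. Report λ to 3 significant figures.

λ ≈ 9.52e-05

Exponential median = ln 2 / λ, so λ = ln 2 / 7280.0 = 9.52e-05.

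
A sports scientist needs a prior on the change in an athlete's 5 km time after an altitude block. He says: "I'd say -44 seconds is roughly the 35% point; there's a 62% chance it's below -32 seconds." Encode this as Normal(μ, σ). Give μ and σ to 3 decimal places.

The p-quantile of Normal(μ,σ) is μ + z_p·σ, with z_{0.35} = -0.3853 and z_{0.62} = 0.3055.
Eliminate σ: μ = (z₂·x₁ − z₁·x₂)/(z₂ − z₁) = (0.3055·-44 − (-0.3853)·-32)/0.6908 = -37.307.
Then σ = (x₂ − x₁)/(z₂ − z₁) = (-32 − -44)/0.6908 = 17.371.

μ = -37.307, σ = 17.371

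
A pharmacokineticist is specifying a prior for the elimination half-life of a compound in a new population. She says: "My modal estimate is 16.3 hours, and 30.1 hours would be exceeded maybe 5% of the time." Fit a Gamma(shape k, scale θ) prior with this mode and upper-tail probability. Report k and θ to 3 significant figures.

Gamma(k,θ) with k>1 has mode (k−1)θ, so θ = 16.3/(k−1).
Need P(X < 30.1) = 0.95 with θ tied to k this way. Start at k = 2, θ = 16.3: P(X<30.1) ≈ 0.551.
Too low — raise k to concentrate. Iterating converges to k ≈ 8.4.
Then θ = 16.3/(8.4−1) ≈ 2.2.

k ≈ 8.4, θ ≈ 2.2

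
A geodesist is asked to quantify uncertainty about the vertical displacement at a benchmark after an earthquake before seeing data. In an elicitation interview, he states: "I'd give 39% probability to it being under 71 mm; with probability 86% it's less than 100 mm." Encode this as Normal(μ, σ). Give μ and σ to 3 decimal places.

μ = 76.958, σ = 21.329

For Normal(μ,σ), the p-quantile is μ + z_p·σ. Here z_{0.39} = -0.2793, z_{0.86} = 1.08.
So 71 = μ − 0.2793σ and 100 = μ + 1.08σ.
Subtracting: σ = (100 − 71)/(1.08 − (-0.2793)) = 21.329.
Then μ = 71 − (-0.2793)·21.329 = 76.958.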